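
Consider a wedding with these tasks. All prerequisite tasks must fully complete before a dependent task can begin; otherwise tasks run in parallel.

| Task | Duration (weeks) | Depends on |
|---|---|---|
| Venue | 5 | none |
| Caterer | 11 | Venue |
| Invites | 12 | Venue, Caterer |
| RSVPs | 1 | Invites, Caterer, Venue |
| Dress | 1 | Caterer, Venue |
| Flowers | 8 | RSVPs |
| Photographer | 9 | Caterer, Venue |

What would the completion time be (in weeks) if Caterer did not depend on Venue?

32

Original critical path: Venue→Caterer→Invites→RSVPs→Flowers = 5+11+12+1+8 = 37 ⇒ 37 weeks.
Without Venue→Caterer, Caterer's earliest start moves from 5 to 0.
The longest chain is now Caterer→Invites→RSVPs→Flowers = 11+12+1+8 = 32, so the project takes 32 weeks.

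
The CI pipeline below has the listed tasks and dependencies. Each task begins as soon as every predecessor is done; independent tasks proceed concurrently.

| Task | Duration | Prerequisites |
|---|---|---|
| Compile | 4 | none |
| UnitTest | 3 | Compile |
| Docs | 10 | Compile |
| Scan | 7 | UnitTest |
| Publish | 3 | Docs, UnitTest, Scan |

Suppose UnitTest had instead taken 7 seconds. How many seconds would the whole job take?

21

Critical path before the change: Compile→UnitTest→Scan→Publish = 4+3+7+3 = 17 giving 17 seconds.
Since UnitTest is critical, the +4 change carries straight to that chain (now 21 seconds).
No other chain overtakes it, so the finish is 21 seconds.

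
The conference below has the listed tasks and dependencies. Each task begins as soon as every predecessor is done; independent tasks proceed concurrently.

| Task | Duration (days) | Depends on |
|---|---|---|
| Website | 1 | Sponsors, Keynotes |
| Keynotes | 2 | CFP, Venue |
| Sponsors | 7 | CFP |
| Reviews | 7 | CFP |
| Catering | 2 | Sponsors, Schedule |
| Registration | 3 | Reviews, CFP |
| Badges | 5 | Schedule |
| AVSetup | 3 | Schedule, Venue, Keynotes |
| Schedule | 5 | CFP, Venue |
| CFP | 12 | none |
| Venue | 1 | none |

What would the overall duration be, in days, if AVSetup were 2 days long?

The binding path is CFP→Reviews→Registration = 12+7+3 = 22; finish at 22 days.
AVSetup is off the critical path — its longest chain is 20 days, giving 2 of slack.
The critical path is still CFP→Reviews→Registration; finish is now 22 days.

22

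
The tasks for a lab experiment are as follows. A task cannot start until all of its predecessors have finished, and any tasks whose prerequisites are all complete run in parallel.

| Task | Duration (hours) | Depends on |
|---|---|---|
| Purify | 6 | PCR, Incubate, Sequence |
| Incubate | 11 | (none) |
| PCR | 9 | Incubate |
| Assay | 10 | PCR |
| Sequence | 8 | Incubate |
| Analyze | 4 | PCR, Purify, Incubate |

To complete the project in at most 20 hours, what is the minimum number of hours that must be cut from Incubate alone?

10

Current finish: 30 hours; target: 20.
Incubate is on every critical path, so each hour cut from Incubate cuts the finish by one (this holds down to a finish of 20).
Need 30 − 20 = 10 hours off Incubate → Incubate becomes 1 hour, finish becomes 20.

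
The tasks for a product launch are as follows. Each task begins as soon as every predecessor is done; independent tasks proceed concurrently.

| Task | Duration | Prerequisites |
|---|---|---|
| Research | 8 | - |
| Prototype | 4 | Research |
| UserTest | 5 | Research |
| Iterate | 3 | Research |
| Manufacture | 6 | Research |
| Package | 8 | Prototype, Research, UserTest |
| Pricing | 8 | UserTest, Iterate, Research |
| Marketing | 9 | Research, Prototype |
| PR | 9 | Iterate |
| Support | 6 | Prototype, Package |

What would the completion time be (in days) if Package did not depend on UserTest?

Before: longest chain Research→UserTest→Package→Support = 8+5+8+6 = 27, finish 27.
Without UserTest→Package, Package's earliest start moves from 13 to 12.
After: Research→Prototype→Package→Support = 8+4+8+6 = 26 → 26 days.

26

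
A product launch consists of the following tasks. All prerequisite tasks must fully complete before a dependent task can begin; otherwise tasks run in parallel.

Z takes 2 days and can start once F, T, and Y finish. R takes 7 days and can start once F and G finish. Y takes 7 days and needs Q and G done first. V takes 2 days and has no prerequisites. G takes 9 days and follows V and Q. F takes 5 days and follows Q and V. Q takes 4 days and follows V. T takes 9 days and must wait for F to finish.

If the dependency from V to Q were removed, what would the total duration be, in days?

With the dependency in place, V→Q→G→Y→Z = 2+4+9+7+2 = 24 sets the finish at 24 days.
Without V→Q, Q's earliest start moves from 2 to 0.
After: Q→G→Y→Z = 4+9+7+2 = 22 → 22 days.

22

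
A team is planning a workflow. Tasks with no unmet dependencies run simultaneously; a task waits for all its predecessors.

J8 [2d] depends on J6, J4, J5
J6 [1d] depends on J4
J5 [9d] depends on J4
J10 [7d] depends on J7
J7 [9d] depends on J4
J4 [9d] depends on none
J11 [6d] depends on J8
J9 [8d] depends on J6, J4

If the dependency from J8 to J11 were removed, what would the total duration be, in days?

25

Original critical path: J4→J5→J8→J11 = 9+9+2+6 = 26 ⇒ 26 days.
Without J8→J11, J11's earliest start moves from 20 to 0.
After: J4→J7→J10 = 9+9+7 = 25 → 25 days.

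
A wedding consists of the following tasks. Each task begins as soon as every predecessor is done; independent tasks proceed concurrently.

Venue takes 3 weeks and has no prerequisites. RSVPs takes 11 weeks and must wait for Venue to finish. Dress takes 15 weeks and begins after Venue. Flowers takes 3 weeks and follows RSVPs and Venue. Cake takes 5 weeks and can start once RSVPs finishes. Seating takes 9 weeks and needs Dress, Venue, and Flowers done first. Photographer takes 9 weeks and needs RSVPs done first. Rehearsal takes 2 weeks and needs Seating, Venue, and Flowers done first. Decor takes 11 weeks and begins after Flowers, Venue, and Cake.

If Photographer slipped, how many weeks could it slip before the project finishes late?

The longest chain is Venue→RSVPs→Cake→Decor = 3+11+5+11 = 30; overall finish 30 weeks.
Photographer finishes as early as 23 and must finish by 30.
Float = 30 − 23 = 7.

7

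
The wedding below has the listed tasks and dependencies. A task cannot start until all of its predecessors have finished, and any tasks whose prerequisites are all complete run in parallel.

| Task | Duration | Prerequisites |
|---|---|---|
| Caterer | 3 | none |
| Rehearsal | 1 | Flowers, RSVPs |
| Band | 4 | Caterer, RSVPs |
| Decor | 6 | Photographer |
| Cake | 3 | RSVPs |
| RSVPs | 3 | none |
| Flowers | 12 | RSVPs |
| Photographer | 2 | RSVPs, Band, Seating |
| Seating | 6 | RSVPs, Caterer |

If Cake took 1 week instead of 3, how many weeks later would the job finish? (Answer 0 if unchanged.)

0

Actual critical path: Caterer→Seating→Photographer→Decor = 3+6+2+6 = 17 ⇒ 17 weeks.
The longest path through Cake is only 6 weeks, so Cake has float 11.
The critical path is still Caterer→Seating→Photographer→Decor; finish is now 17 weeks.
Change in finish: 17 − 17 = +0 weeks.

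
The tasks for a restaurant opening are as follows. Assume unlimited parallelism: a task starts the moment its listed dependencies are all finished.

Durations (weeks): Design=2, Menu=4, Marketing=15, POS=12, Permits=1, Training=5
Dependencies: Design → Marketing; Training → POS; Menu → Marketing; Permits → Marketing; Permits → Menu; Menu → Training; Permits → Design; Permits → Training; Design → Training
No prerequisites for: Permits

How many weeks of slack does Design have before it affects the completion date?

Permits→Menu→Training→POS = 1+4+5+12 = 22 sets the makespan at 22 weeks.
The longest chain containing Design totals 20 weeks.
Float = 22 − 20 = 2.

2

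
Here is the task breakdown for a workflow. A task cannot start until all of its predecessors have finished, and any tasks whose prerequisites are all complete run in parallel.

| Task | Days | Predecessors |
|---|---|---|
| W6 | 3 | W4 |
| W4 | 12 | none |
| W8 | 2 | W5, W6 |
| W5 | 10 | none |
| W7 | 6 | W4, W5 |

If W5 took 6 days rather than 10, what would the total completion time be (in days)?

Actual critical path: W4→W7 = 12+6 = 18 ⇒ 18 days.
W5 has 2 days of float (longest path through it is 16).
The critical path is still W4→W7; finish is now 18 days.

18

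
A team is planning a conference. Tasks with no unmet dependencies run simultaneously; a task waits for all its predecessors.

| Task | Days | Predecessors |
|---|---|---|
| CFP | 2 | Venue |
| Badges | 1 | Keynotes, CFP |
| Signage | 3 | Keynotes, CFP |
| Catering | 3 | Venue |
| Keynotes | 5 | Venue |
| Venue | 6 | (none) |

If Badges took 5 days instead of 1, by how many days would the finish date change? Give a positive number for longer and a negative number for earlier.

2

Baseline: Venue→Keynotes→Signage = 6+5+3 = 14 → 14 days.
Badges has 2 days of float (longest path through it is 12).
New critical path: Venue→Keynotes→Badges = 6+5+5 = 16 ⇒ 16 days.
Change in finish: 16 − 14 = +2 days.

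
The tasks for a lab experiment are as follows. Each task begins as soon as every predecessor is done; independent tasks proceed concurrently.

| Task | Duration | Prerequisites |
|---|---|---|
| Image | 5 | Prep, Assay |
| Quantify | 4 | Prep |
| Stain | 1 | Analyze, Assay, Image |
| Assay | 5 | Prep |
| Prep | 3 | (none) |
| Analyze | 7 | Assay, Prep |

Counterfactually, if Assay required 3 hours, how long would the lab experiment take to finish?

14

Baseline: Prep→Assay→Analyze→Stain = 3+5+7+1 = 16 → 16 hours.
Since Assay is critical, the -2 change carries straight to that chain (now 14 hours).
The critical path is still Prep→Assay→Analyze→Stain; finish is now 14 hours.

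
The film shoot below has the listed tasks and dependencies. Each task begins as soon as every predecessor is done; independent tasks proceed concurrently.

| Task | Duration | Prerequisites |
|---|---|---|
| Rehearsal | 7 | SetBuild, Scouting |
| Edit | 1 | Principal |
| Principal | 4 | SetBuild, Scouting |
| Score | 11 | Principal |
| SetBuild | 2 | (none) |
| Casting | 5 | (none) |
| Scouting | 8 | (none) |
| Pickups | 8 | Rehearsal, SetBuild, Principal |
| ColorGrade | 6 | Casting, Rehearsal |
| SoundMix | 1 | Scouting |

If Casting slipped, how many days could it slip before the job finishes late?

The longest chain is Scouting→Rehearsal→Pickups = 8+7+8 = 23; overall finish 23 days.
The longest chain containing Casting totals 11 days.
Slack of Casting = 12 − 0 = 12 days.

12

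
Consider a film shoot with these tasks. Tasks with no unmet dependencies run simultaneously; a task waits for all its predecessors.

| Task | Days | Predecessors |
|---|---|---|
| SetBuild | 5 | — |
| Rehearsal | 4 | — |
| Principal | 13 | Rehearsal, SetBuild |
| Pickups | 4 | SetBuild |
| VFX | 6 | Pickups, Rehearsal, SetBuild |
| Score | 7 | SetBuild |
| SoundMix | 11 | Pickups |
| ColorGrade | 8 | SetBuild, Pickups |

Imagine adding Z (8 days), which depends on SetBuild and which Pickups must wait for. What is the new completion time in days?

Originally the plan takes 20 days.
With Z inserted, Pickups now waits for max(SetBuild, Z).
New critical path: SetBuild→Z→Pickups→SoundMix = 5+8+4+11 = 28 ⇒ 28 days.

28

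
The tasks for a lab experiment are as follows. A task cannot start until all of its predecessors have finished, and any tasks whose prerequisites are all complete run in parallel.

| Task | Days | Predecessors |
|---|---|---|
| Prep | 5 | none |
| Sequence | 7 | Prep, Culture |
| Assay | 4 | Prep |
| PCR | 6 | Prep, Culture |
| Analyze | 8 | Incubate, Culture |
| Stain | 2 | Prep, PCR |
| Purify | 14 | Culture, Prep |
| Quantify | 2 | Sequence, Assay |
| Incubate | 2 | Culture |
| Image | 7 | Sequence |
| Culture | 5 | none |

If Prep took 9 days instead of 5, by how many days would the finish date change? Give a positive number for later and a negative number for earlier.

As given, the longest chain is Prep→Sequence→Image = 5+7+7 = 19, so the finish is 19 days.
Since Prep is critical, the +4 change carries straight to that chain (now 23 days).
The critical path is still Prep→Sequence→Image; finish is now 23 days.
Change in finish: 23 − 19 = +4 days.

4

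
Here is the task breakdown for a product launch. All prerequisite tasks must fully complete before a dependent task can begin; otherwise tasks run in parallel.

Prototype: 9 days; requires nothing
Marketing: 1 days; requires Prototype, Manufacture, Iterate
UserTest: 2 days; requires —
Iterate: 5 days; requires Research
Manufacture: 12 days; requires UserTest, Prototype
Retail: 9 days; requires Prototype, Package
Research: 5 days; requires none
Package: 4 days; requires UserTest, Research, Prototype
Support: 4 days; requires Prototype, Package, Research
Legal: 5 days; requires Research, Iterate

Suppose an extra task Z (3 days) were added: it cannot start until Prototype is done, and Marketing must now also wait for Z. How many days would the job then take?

Originally the job takes 22 days.
With Z inserted, Marketing now waits for max(Prototype, Manufacture, Iterate, Z).
New critical path: Prototype→Manufacture→Marketing = 9+12+1 = 22 ⇒ 22 days.

22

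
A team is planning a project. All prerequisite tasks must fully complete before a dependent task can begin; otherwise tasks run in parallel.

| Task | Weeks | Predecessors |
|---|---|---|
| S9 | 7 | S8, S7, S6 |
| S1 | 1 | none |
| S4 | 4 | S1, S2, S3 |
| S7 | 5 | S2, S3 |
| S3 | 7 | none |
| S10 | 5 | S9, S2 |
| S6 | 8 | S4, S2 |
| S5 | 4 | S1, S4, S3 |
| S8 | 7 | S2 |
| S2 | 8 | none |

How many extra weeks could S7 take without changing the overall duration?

7

The longest chain is S2→S4→S6→S9→S10 = 8+4+8+7+5 = 32; overall finish 32 weeks.
The longest chain containing S7 totals 25 weeks.
So S7 can slip 20 − 13 = 7 weeks.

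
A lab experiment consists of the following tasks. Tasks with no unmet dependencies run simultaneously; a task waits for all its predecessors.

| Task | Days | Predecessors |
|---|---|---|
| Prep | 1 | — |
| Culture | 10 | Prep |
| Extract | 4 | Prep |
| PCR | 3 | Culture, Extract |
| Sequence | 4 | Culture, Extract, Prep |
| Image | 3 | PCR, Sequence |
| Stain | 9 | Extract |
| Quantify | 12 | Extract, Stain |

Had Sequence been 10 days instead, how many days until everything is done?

Actual critical path: Prep→Extract→Stain→Quantify = 1+4+9+12 = 26 ⇒ 26 days.
Sequence has 8 days of float (longest path through it is 18).
That remains the longest chain; total 26 days.

26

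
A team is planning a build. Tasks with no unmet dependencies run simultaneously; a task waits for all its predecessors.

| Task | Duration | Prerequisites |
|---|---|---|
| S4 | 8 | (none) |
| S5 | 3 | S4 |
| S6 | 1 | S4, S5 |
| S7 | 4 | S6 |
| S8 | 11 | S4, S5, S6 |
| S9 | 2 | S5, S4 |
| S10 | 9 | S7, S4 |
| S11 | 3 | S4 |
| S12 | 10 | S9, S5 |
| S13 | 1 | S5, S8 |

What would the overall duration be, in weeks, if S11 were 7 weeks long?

25

Critical path before the change: S4→S5→S6→S7→S10 = 8+3+1+4+9 = 25 giving 25 weeks.
S11 is off the critical path — its longest chain is 11 weeks, giving 14 of slack.
That remains the longest chain; total 25 weeks.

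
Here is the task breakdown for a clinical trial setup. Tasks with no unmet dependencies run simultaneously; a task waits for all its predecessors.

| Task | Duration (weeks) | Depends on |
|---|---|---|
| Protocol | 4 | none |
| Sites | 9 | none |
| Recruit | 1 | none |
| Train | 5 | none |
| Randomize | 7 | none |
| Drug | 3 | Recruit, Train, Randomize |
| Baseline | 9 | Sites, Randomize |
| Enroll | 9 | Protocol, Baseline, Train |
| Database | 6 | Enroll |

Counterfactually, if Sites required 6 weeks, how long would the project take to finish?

Critical path before the change: Sites→Baseline→Enroll→Database = 9+9+9+6 = 33 giving 33 weeks.
Sites lies on that path, so at 6 weeks the path becomes 30 weeks.
The binding chain switches to Randomize→Baseline→Enroll→Database = 7+9+9+6 = 31; finish 31 weeks.

31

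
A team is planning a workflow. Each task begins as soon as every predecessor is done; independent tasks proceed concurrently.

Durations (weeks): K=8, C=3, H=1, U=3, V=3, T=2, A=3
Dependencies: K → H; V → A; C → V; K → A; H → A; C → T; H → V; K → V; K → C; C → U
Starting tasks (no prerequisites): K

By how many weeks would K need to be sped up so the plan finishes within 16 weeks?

Current finish: 17 weeks; target: 16.
K is on every critical path, so each week cut from K cuts the finish by one (this holds down to a finish of 10).
Need 17 − 16 = 1 week off K → K becomes 7 weeks, finish becomes 16.

1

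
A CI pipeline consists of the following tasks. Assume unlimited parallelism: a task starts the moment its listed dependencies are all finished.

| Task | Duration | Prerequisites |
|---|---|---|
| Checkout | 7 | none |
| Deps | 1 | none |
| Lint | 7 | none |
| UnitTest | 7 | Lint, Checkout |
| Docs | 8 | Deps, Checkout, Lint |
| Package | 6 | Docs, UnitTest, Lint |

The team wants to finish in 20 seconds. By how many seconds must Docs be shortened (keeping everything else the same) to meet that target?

1

Current finish: 21 seconds; target: 20.
Docs is on every critical path, so each second cut from Docs cuts the finish by one (this holds down to a finish of 20).
Need 21 − 20 = 1 second off Docs → Docs becomes 7 seconds, finish becomes 20.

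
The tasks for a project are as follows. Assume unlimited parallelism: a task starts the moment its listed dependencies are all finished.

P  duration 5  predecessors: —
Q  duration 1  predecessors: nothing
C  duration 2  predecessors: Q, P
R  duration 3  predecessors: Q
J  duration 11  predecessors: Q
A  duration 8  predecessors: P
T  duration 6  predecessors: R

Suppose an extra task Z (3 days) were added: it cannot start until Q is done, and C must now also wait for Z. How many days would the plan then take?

13

Originally the plan takes 13 days.
With Z inserted, C now waits for max(Q, P, Z).
New critical path: P→A = 5+8 = 13 ⇒ 13 days.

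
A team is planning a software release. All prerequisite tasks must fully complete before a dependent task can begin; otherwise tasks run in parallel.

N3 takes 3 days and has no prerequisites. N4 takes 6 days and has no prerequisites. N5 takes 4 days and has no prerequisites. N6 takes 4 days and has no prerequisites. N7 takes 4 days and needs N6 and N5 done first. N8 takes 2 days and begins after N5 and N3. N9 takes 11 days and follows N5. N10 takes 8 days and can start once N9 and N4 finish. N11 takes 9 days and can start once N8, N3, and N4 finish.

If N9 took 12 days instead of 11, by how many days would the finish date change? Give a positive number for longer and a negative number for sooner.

Actual critical path: N5→N9→N10 = 4+11+8 = 23 ⇒ 23 days.
N9 lies on that path, so at 12 days the path becomes 24 days.
The critical path is still N5→N9→N10; finish is now 24 days.
Change in finish: 24 − 23 = +1 days.

1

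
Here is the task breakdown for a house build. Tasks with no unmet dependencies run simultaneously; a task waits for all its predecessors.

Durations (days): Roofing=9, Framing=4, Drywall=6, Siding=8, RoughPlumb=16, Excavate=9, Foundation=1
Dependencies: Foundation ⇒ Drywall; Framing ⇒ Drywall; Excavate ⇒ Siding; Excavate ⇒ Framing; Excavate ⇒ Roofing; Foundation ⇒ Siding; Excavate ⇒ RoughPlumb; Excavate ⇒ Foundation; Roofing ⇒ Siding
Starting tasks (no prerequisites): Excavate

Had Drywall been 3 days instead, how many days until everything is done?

26

As given, the longest chain is Excavate→Roofing→Siding = 9+9+8 = 26, so the finish is 26 days.
Drywall has 7 days of float (longest path through it is 19).
No other chain overtakes it, so the finish is 26 days.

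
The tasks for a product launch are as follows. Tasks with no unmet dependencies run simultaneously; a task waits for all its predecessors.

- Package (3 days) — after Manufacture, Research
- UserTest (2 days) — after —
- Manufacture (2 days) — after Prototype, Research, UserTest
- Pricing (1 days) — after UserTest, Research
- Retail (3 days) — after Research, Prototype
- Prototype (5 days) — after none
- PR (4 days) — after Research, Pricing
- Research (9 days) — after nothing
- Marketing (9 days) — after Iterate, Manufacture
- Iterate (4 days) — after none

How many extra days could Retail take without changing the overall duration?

Critical path: Research→Manufacture→Marketing = 9+2+9 = 20, so the finish is 20 days.
Longest path through Retail: 12 days (earliest finish 12, latest finish 20).
So Retail can slip 20 − 12 = 8 days.

8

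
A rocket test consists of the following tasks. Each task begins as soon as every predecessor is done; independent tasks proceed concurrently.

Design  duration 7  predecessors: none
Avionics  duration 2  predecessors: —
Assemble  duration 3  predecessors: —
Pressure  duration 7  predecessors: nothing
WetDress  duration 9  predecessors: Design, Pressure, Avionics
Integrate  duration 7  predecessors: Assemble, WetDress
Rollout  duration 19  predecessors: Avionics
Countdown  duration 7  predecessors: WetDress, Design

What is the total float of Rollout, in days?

Design→WetDress→Integrate = 7+9+7 = 23 sets the makespan at 23 days.
The longest chain containing Rollout totals 21 days.
Slack of Rollout = 4 − 2 = 2 days.

2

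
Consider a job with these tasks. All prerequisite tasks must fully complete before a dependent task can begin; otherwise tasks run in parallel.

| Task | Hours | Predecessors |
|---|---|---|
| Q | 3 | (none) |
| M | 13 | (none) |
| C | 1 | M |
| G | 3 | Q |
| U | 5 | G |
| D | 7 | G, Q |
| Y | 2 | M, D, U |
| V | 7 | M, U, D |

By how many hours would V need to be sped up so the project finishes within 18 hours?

2

Current finish: 20 hours; target: 18.
V is on every critical path, so each hour cut from V cuts the finish by one (this holds down to a finish of 15).
Need 20 − 18 = 2 hours off V → V becomes 5 hours, finish becomes 18.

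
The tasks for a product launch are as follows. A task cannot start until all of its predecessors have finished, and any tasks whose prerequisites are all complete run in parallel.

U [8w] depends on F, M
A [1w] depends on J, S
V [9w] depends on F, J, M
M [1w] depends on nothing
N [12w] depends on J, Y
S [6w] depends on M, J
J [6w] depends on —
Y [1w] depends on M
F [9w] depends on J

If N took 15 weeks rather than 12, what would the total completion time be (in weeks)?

24

The binding path is J→F→V = 6+9+9 = 24; finish at 24 weeks.
N is off the critical path — its longest chain is 18 weeks, giving 6 of slack.
No other chain overtakes it, so the finish is 24 weeks.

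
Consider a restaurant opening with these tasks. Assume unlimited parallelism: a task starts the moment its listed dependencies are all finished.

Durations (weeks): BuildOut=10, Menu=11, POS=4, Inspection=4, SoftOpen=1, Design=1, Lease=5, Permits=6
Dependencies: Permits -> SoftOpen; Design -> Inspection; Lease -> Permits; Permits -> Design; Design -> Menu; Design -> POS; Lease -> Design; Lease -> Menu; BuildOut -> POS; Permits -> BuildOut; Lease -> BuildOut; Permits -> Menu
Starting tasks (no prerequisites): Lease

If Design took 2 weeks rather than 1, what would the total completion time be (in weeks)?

The binding path is Lease→Permits→BuildOut→POS = 5+6+10+4 = 25; finish at 25 weeks.
Design has 2 weeks of float (longest path through it is 23).
The critical path is still Lease→Permits→BuildOut→POS; finish is now 25 weeks.

25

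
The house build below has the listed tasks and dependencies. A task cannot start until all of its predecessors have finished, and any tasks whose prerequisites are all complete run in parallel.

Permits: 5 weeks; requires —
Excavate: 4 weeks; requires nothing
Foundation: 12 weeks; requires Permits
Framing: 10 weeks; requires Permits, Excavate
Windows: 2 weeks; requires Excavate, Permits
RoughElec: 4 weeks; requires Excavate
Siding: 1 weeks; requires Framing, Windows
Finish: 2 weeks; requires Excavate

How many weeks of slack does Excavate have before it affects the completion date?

2

Critical path: Permits→Foundation = 5+12 = 17, so the finish is 17 weeks.
Longest path through Excavate: 15 weeks (earliest finish 4, latest finish 6).
Float = 17 − 15 = 2.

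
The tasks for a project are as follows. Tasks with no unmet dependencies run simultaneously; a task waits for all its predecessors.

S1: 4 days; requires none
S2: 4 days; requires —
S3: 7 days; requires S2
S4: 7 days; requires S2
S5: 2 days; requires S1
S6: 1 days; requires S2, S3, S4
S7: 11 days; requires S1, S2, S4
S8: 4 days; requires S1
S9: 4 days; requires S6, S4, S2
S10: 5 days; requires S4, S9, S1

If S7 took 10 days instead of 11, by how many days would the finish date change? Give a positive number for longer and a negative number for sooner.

As given, the longest chain is S2→S4→S7 = 4+7+11 = 22, so the finish is 22 days.
Since S7 is critical, the -1 change carries straight to that chain (now 21 days).
Now S2→S3→S6→S9→S10 = 4+7+1+4+5 = 21 is longest, so the finish becomes 21 days.
Change in finish: 21 − 22 = -1 days.

-1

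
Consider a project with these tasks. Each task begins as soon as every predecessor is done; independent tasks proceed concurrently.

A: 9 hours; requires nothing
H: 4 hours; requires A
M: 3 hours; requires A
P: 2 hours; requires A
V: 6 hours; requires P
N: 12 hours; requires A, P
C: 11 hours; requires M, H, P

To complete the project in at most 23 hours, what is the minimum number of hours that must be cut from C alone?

Current finish: 24 hours; target: 23.
C is on every critical path, so each hour cut from C cuts the finish by one (this holds down to a finish of 23).
Need 24 − 23 = 1 hour off C → C becomes 10 hours, finish becomes 23.

1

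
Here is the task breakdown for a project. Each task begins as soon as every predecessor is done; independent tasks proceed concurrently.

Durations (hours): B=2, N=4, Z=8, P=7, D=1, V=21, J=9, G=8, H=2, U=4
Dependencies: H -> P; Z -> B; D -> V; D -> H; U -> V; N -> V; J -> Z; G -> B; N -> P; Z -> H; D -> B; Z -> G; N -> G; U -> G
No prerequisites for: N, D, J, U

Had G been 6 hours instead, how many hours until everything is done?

As given, the longest chain is J→Z→G→B = 9+8+8+2 = 27, so the finish is 27 hours.
G lies on that path, so at 6 hours the path becomes 25 hours.
New critical path: J→Z→H→P = 9+8+2+7 = 26 ⇒ 26 hours.

26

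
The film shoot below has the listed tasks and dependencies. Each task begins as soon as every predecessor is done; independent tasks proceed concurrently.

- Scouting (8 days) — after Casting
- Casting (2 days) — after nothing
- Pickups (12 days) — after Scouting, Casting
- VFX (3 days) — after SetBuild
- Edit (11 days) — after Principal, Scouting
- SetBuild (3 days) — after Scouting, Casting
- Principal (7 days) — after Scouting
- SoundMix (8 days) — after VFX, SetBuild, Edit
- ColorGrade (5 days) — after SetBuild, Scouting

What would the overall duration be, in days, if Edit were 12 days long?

37

The binding path is Casting→Scouting→Principal→Edit→SoundMix = 2+8+7+11+8 = 36; finish at 36 days.
Edit is on the critical path; changing it to 12 makes that path 37 days.
That remains the longest chain; total 37 days.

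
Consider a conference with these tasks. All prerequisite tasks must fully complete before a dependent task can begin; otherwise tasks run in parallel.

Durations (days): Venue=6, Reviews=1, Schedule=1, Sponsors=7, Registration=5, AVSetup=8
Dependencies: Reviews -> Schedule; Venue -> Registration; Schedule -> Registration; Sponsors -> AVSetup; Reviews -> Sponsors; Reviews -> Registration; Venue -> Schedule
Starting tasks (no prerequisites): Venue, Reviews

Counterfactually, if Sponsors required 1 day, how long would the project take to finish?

12

Actual critical path: Reviews→Sponsors→AVSetup = 1+7+8 = 16 ⇒ 16 days.
Sponsors is on the critical path; changing it to 1 makes that path 10 days.
The binding chain switches to Venue→Schedule→Registration = 6+1+5 = 12; finish 12 days.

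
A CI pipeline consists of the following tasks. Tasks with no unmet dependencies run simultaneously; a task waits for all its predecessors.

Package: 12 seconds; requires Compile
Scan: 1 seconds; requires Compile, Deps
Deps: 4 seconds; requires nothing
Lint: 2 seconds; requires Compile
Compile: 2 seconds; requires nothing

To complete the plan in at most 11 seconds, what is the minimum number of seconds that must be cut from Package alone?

Current finish: 14 seconds; target: 11.
Package is on every critical path, so each second cut from Package cuts the finish by one (this holds down to a finish of 5).
Need 14 − 11 = 3 seconds off Package → Package becomes 9 seconds, finish becomes 11.

3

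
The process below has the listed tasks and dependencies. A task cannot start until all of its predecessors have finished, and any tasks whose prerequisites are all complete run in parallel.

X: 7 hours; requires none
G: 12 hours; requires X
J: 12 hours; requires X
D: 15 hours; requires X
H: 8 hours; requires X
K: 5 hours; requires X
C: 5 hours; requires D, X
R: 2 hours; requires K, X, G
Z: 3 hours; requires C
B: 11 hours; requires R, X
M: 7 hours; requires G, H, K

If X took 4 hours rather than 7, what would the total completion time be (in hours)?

29

Actual critical path: X→G→R→B = 7+12+2+11 = 32 ⇒ 32 hours.
Since X is critical, the -3 change carries straight to that chain (now 29 hours).
That remains the longest chain; total 29 hours.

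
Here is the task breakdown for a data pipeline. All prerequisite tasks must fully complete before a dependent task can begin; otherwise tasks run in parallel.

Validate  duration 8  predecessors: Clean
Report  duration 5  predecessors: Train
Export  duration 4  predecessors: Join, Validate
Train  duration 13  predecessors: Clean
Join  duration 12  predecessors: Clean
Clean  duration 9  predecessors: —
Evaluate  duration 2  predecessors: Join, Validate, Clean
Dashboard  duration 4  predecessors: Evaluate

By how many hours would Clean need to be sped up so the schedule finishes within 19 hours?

Current finish: 27 hours; target: 19.
Clean is on every critical path, so each hour cut from Clean cuts the finish by one (this holds down to a finish of 19).
Need 27 − 19 = 8 hours off Clean → Clean becomes 1 hour, finish becomes 19.

8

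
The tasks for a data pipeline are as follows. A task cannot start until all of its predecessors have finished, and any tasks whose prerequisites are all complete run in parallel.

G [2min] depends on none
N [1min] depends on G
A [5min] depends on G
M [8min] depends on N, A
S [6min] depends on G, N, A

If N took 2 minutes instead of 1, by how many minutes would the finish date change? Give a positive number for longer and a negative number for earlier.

Baseline: G→A→M = 2+5+8 = 15 → 15 minutes.
N has 4 minutes of float (longest path through it is 11).
No other chain overtakes it, so the finish is 15 minutes.
Change in finish: 15 − 15 = +0 minutes.

0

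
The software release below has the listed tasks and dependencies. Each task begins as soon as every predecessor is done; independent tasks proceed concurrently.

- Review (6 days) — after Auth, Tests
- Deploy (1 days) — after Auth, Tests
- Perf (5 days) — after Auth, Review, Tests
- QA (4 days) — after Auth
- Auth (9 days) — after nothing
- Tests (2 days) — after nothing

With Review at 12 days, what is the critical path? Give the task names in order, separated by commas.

Auth, Review, Perf

Critical path before the change: Auth→Review→Perf = 9+6+5 = 20 giving 20 days.
Review is on the critical path; changing it to 12 makes that path 26 days.
That remains the longest chain; total 26 days.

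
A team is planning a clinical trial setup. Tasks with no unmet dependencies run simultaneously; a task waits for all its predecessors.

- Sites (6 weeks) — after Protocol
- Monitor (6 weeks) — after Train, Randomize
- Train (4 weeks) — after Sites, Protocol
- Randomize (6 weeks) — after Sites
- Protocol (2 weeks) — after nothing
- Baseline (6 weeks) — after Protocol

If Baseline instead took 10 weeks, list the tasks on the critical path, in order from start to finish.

Protocol, Sites, Randomize, Monitor

Actual critical path: Protocol→Sites→Randomize→Monitor = 2+6+6+6 = 20 ⇒ 20 weeks.
Baseline is off the critical path — its longest chain is 8 weeks, giving 12 of slack.
That remains the longest chain; total 20 weeks.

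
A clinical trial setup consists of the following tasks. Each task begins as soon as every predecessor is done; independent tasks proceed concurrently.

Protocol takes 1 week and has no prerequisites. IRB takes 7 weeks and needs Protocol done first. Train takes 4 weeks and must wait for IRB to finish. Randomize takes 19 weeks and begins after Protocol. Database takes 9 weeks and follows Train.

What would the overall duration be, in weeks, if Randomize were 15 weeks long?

Critical path before the change: Protocol→IRB→Train→Database = 1+7+4+9 = 21 giving 21 weeks.
The longest path through Randomize is only 20 weeks, so Randomize has float 1.
The critical path is still Protocol→IRB→Train→Database; finish is now 21 weeks.

21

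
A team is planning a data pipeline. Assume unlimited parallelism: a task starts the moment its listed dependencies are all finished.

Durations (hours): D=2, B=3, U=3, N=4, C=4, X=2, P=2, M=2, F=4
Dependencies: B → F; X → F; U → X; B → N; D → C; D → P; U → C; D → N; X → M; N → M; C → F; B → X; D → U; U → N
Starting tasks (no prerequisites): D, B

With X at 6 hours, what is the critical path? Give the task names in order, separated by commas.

D, U, X, F

As given, the longest chain is D→U→C→F = 2+3+4+4 = 13, so the finish is 13 hours.
X has 2 hours of float (longest path through it is 11).
Now D→U→X→F = 2+3+6+4 = 15 is longest, so the finish becomes 15 hours.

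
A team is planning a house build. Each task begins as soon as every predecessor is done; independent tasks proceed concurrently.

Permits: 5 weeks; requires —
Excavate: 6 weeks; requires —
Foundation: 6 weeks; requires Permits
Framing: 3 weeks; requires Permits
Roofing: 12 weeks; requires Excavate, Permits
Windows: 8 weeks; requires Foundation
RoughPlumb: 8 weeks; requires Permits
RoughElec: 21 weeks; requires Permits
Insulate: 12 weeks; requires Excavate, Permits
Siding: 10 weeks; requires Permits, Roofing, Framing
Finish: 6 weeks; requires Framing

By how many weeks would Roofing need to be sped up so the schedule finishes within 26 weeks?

2

Current finish: 28 weeks; target: 26.
Roofing is on every critical path, so each week cut from Roofing cuts the finish by one (this holds down to a finish of 26).
Need 28 − 26 = 2 weeks off Roofing → Roofing becomes 10 weeks, finish becomes 26.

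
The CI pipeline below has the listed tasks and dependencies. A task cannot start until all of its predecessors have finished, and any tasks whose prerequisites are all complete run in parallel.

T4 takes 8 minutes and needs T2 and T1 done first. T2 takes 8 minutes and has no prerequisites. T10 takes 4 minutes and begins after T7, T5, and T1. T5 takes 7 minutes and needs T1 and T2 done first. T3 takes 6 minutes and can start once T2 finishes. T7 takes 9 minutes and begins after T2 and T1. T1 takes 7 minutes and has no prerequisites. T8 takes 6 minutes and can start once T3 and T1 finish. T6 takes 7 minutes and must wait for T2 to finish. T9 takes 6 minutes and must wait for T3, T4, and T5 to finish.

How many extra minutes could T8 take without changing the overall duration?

2

Critical path: T2→T4→T9 = 8+8+6 = 22, so the finish is 22 minutes.
T8 finishes as early as 20 and must finish by 22.
Slack of T8 = 16 − 14 = 2 minutes.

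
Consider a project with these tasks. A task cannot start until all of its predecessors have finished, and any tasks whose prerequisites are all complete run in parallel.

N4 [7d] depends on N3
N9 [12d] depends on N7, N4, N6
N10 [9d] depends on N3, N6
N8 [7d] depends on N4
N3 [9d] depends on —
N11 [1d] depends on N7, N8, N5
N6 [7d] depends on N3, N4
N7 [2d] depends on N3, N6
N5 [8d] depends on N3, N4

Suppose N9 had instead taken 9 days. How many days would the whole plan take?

34

As given, the longest chain is N3→N4→N6→N7→N9 = 9+7+7+2+12 = 37, so the finish is 37 days.
N9 is on the critical path; changing it to 9 makes that path 34 days.
No other chain overtakes it, so the finish is 34 days.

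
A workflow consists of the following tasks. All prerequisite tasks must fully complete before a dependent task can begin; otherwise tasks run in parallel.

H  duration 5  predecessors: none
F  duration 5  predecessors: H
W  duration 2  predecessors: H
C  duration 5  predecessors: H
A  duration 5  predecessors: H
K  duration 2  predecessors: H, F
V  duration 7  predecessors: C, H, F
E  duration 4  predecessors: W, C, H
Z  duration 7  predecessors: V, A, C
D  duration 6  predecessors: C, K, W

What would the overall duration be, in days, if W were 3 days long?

24

Baseline: H→F→V→Z = 5+5+7+7 = 24 → 24 days.
W has 11 days of float (longest path through it is 13).
That remains the longest chain; total 24 days.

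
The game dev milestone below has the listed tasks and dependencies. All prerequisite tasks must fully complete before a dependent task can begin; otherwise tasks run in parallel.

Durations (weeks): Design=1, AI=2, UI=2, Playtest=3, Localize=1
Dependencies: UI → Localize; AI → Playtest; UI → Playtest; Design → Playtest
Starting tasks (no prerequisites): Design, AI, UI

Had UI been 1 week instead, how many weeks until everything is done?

5

As given, the longest chain is UI→Playtest = 2+3 = 5, so the finish is 5 weeks.
UI is on the critical path; changing it to 1 makes that path 4 weeks.
The binding chain switches to AI→Playtest = 2+3 = 5; finish 5 weeks.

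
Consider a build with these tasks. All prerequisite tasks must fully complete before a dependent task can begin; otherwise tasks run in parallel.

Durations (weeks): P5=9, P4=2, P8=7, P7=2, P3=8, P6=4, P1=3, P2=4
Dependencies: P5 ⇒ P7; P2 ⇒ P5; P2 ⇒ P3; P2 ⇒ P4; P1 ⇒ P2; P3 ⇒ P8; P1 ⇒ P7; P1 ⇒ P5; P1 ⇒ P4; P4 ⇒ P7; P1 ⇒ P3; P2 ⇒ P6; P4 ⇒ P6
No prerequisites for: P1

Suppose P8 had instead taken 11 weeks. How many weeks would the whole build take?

The binding path is P1→P2→P3→P8 = 3+4+8+7 = 22; finish at 22 weeks.
P8 is on the critical path; changing it to 11 makes that path 26 weeks.
No other chain overtakes it, so the finish is 26 weeks.

26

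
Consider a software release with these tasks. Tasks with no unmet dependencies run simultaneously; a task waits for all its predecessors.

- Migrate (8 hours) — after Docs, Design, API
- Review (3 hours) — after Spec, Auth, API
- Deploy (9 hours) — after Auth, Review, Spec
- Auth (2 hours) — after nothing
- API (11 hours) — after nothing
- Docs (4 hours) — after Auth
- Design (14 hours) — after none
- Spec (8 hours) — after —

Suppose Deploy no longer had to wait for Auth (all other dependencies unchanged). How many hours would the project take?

With the dependency in place, API→Review→Deploy = 11+3+9 = 23 sets the finish at 23 hours.
Dropping Auth→Deploy doesn't change Deploy's earliest start (14); another predecessor still binds.
New critical path: API→Review→Deploy = 11+3+9 = 23 ⇒ 23 hours.

23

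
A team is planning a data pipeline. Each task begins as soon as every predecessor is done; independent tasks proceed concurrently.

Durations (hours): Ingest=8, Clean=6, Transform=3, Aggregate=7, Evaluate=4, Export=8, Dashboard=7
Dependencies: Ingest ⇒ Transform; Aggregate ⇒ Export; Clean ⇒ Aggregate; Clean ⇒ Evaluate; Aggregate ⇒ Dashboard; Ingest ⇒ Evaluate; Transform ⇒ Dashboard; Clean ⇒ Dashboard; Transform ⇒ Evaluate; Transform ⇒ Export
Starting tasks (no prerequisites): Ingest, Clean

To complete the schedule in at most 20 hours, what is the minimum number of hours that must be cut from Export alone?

1

Current finish: 21 hours; target: 20.
Export is on every critical path, so each hour cut from Export cuts the finish by one (this holds down to a finish of 20).
Need 21 − 20 = 1 hour off Export → Export becomes 7 hours, finish becomes 20.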